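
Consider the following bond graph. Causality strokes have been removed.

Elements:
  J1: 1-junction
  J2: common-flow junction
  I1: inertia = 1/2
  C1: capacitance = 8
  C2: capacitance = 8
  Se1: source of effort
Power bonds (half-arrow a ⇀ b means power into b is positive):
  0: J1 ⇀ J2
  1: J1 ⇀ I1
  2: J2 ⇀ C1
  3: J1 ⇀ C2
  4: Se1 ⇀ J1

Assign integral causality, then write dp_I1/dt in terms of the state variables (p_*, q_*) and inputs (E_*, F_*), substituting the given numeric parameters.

dp_I1/dt = E_Se1 - q_C1/8 - q_C2/8

#4 |J1  (source Se1 imposes e)
#1 |I1  (I1: I, integral causality)
#0 |J1  (J1 flow already set via bond 1)
#3 |J1  (J1 flow already set via bond 1)
#2 |J2  (common-f at J2 fixed by 0)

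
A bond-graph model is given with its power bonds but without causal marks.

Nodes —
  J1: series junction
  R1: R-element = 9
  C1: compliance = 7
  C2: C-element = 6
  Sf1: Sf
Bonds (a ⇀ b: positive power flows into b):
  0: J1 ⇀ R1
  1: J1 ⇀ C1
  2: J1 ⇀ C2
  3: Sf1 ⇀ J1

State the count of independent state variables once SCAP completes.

β3 stroke→Sf1  (Sf1 fixes flow; stroke at Sf1)
β0 stroke→J1  (J1 flow already set via bond 3)
β1 stroke→J1  (J1: bond 3 brought flow, rest push out)
β2 stroke→J1  (J1 flow already set via bond 3)

2  (C1, C2 all integral)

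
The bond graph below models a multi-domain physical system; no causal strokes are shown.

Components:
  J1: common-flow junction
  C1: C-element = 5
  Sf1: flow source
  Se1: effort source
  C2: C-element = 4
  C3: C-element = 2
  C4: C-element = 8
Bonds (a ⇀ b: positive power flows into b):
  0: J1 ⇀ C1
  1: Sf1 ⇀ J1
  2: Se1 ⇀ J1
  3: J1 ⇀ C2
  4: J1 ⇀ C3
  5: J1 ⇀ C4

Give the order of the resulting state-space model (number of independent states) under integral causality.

4  (C1, C2, C3, C4 all integral)

#1 →Sf1  (Sf1: flow source, stroke at near end)
#2 →J1  (Se1 fixes effort; stroke away)
#0 →J1  (common-f at J1 fixed by 1)
#3 →J1  (common-f at J1 fixed by 1)
#4 →J1  (1-jn J1 has f-setter on 1)
#5 →J1  (J1: bond 1 brought flow, rest push out)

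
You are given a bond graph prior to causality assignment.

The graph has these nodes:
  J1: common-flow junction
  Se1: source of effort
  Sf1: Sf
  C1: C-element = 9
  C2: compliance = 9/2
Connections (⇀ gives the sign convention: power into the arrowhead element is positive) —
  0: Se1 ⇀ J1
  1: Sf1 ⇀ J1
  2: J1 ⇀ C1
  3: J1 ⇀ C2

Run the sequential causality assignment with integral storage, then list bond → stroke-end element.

bond 0 |J1  (Se1: effort source, stroke at far end)
bond 1 |Sf1  (Sf1 (Sf) sets flow on bond)
bond 2 |J1  (J1: bond 1 brought flow, rest push out)
bond 3 |J1  (J1: bond 1 brought flow, rest push out)

β0 stroke at J1
β1 stroke at Sf1
β2 stroke at J1
β3 stroke at J1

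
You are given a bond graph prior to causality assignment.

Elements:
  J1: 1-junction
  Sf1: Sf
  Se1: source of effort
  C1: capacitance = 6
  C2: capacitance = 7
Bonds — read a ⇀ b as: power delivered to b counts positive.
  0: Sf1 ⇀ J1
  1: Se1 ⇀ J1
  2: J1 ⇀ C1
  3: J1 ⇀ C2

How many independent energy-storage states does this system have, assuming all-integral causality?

β0 →Sf1  (Sf1 fixes flow; stroke at Sf1)
β1 →J1  (source Se1 imposes e)
β2 →J1  (J1 flow already set via bond 0)
β3 →J1  (1-jn J1 has f-setter on 0)

2  (C1, C2 all integral)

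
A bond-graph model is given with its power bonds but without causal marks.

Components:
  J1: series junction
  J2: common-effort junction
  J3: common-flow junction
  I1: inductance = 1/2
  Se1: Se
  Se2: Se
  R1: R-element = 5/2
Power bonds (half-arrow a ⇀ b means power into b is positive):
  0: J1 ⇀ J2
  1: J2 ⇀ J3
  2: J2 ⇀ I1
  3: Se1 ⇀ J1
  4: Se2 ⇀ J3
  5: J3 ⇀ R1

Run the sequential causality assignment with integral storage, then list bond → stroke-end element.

#0 stroke→J2
#1 stroke→J3
#2 stroke→I1
#3 stroke→J1
#4 stroke→J3
#5 stroke→R1

β3 stroke at J1  (Se1 (Se) sets effort on bond)
β4 stroke at J3  (source Se2 imposes e)
β0 stroke at J2  (J1 needs exactly one f-in)
β1 stroke at J3  (J2 effort already set via bond 0)
β2 stroke at I1  (J2: bond 0 brought effort, rest push out)
β5 stroke at R1  (J3 needs exactly one f-in)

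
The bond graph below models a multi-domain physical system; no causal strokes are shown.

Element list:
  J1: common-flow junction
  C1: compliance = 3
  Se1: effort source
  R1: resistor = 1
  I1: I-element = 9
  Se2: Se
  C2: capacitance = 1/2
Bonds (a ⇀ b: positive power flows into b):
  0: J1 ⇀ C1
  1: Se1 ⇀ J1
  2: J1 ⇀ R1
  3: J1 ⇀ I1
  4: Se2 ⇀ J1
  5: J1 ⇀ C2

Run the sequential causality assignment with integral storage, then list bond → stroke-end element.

bond 1 stroke→J1  (Se1 fixes effort; stroke away)
bond 4 stroke→J1  (Se2 fixes effort; stroke away)
bond 0 stroke→J1  (prefer integral on C1)
bond 3 stroke→I1  (I1 integral (f out))
bond 2 stroke→J1  (J1: bond 3 brought flow, rest push out)
bond 5 stroke→J1  (1-jn J1 has f-setter on 3)

β0 |J1
β1 |J1
β2 |J1
β3 |I1
β4 |J1
β5 |J1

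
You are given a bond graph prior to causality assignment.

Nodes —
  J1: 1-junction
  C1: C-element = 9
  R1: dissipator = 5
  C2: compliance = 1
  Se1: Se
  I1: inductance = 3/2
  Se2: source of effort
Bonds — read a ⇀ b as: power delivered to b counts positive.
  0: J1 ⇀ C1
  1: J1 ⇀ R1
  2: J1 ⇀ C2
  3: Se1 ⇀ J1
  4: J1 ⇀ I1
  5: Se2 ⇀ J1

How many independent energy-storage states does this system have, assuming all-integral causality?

b3 →J1  (Se1: effort source, stroke at far end)
b5 →J1  (source Se2 imposes e)
b0 →J1  (C1: C, integral causality)
b2 →J1  (C2 integral (e out))
b4 →I1  (I1: I, integral causality)
b1 →J1  (J1 flow already set via bond 4)

3  (C1, C2, I1 all integral)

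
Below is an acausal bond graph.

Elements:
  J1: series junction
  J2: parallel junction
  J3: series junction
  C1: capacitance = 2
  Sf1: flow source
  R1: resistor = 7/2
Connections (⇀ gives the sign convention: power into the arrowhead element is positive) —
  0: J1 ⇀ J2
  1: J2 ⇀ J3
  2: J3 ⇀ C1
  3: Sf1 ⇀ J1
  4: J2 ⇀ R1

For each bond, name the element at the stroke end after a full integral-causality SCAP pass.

#3 stroke at Sf1  (Sf1: flow source, stroke at near end)
#0 stroke at J1  (1-jn J1 has f-setter on 3)
#2 stroke at J3  (C1 integral (e out))
#1 stroke at J2  (closing 1-jn rule on J3)
#4 stroke at R1  (J2: bond 1 brought effort, rest push out)

β0 stroke→J1
β1 stroke→J2
β2 stroke→J3
β3 stroke→Sf1
β4 stroke→R1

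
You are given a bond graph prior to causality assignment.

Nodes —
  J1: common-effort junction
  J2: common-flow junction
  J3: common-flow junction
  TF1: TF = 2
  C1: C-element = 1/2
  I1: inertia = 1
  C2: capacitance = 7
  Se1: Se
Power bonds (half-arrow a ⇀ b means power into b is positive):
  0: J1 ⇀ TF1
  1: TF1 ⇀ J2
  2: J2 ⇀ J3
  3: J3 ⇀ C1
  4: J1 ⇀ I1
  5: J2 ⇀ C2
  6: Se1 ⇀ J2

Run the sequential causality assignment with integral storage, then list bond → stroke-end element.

b6 |J2  (source Se1 imposes e)
b3 |J3  (C1: C, integral causality)
b2 |J2  (J3 needs exactly one f-in)
b4 |I1  (I1: I, integral causality)
b0 |J1  (only one effort-in slot at J1)
b1 |TF1  (TF1: transformer flips bond 0)
b5 |J2  (J2: bond 1 brought flow, rest push out)

bond 0 stroke at J1
bond 1 stroke at TF1
bond 2 stroke at J2
bond 3 stroke at J3
bond 4 stroke at I1
bond 5 stroke at J2
bond 6 stroke at J2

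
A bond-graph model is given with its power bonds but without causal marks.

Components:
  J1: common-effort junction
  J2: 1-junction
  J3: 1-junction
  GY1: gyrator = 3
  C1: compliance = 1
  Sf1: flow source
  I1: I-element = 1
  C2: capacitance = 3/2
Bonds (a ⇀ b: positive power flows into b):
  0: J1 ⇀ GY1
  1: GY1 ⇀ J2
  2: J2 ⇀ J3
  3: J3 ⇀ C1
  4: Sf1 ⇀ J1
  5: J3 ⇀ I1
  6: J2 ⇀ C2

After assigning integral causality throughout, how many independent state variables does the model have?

β4 |Sf1  (source Sf1 imposes f)
β0 |J1  (closing 0-jn rule on J1)
β1 |J2  (GY GY1: same side as bond 0)
β3 |J3  (prefer integral on C1)
β5 |I1  (I1 integral (f out))
β2 |J3  (J3 flow already set via bond 5)
β6 |J2  (J2: bond 2 brought flow, rest push out)

3  (C1, C2, I1 all integral)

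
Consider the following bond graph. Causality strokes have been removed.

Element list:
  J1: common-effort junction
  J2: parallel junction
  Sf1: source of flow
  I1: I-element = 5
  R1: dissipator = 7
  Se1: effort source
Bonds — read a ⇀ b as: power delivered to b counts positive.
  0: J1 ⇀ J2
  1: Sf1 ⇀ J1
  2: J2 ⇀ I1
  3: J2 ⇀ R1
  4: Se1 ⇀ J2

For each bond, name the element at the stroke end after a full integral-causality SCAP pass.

β0 stroke→J1
β1 stroke→Sf1
β2 stroke→I1
β3 stroke→R1
β4 stroke→J2

β1 |Sf1  (Sf1 fixes flow; stroke at Sf1)
β4 |J2  (Se1: effort source, stroke at far end)
β0 |J1  (J1: last free bond brings effort in)
β2 |I1  (J2: bond 4 brought effort, rest push out)
β3 |R1  (common-e at J2 fixed by 4)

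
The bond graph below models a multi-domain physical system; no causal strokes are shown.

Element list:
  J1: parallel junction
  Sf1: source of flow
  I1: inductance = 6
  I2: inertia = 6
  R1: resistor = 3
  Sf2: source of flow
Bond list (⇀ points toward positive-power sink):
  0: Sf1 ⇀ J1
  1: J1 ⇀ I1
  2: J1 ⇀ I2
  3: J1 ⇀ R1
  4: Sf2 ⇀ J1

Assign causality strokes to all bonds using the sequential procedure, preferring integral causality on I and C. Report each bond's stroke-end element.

#0 →Sf1
#1 →I1
#2 →I2
#3 →J1
#4 →Sf2

#0 stroke→Sf1  (Sf1 fixes flow; stroke at Sf1)
#4 stroke→Sf2  (source Sf2 imposes f)
#1 stroke→I1  (I1 integral (f out))
#2 stroke→I2  (I2 integral (f out))
#3 stroke→J1  (closing 0-jn rule on J1)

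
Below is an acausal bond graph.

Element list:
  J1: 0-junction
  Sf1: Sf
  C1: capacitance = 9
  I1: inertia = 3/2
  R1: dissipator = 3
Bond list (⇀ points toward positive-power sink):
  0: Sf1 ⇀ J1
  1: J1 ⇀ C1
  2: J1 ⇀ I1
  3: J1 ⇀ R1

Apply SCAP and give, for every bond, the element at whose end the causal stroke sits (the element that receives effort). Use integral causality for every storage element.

b0 stroke at Sf1  (source Sf1 imposes f)
b1 stroke at J1  (C1 outputs effort q/C1)
b2 stroke at I1  (J1 effort already set via bond 1)
b3 stroke at R1  (J1: bond 1 brought effort, rest push out)

β0 stroke→Sf1
β1 stroke→J1
β2 stroke→I1
β3 stroke→R1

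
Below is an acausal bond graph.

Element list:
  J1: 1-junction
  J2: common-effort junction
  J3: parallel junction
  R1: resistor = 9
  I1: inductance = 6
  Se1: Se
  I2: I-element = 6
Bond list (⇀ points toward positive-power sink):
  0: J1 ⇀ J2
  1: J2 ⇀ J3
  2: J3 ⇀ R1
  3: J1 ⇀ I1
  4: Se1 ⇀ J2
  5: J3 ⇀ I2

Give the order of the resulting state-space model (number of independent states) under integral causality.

#4 stroke at J2  (source Se1 imposes e)
#0 stroke at J1  (J2 effort already set via bond 4)
#1 stroke at J3  (common-e at J2 fixed by 4)
#2 stroke at R1  (common-e at J3 fixed by 1)
#5 stroke at I2  (J3: bond 1 brought effort, rest push out)
#3 stroke at I1  (closing 1-jn rule on J1)

2  (I1, I2 all integral)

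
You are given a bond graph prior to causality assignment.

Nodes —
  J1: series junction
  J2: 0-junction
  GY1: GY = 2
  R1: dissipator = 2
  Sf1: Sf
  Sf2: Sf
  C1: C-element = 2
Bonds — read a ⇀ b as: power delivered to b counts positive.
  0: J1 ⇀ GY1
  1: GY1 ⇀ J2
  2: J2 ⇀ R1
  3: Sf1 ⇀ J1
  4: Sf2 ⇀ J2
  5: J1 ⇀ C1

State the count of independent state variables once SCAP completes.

1  (C1 all integral)

#3 stroke→Sf1  (Sf1: flow source, stroke at near end)
#4 stroke→Sf2  (Sf2 fixes flow; stroke at Sf2)
#0 stroke→J1  (J1: bond 3 brought flow, rest push out)
#5 stroke→J1  (J1: bond 3 brought flow, rest push out)
#1 stroke→J2  (GY1: gyrator matches bond 0)
#2 stroke→R1  (common-e at J2 fixed by 1)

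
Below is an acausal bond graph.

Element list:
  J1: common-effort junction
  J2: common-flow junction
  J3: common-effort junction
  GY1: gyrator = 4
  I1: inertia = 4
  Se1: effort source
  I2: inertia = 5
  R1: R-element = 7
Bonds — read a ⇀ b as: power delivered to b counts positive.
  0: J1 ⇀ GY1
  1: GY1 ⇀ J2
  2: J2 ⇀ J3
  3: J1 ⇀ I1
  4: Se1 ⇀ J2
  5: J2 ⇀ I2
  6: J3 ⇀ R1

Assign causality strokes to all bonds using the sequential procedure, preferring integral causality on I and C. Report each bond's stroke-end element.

b4 stroke→J2  (source Se1 imposes e)
b3 stroke→I1  (I1 outputs flow p/I1)
b0 stroke→J1  (J1 needs exactly one e-in)
b1 stroke→J2  (GY1 both-in/both-out from 0)
b5 stroke→I2  (I2: I, integral causality)
b2 stroke→J2  (1-jn J2 has f-setter on 5)
b6 stroke→J3  (J3: last free bond brings effort in)

b0 |J1
b1 |J2
b2 |J2
b3 |I1
b4 |J2
b5 |I2
b6 |J3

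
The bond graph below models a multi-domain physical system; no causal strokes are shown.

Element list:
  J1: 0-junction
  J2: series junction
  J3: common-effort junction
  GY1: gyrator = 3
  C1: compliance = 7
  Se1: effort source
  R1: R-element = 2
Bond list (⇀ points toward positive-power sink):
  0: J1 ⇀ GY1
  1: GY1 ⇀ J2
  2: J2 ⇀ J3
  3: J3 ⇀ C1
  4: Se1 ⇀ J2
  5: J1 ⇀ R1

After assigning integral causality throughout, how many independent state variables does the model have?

#4 |J2  (Se1: effort source, stroke at far end)
#3 |J3  (C1 outputs effort q/C1)
#2 |J2  (J3: bond 3 brought effort, rest push out)
#1 |GY1  (J2: last free bond brings flow in)
#0 |GY1  (through GY1, causality inverts; strokes same side of GY1)
#5 |J1  (J1 needs exactly one e-in)

1  (C1 all integral)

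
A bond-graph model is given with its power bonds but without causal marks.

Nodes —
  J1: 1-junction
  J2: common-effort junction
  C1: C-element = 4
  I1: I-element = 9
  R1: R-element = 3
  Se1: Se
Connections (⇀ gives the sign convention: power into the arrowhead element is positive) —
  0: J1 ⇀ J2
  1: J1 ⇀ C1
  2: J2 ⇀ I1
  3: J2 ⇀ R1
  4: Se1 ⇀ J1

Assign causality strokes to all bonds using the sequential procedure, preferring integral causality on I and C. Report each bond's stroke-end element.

b0 stroke at J2
b1 stroke at J1
b2 stroke at I1
b3 stroke at R1
b4 stroke at J1

bond 4 stroke→J1  (Se1 fixes effort; stroke away)
bond 1 stroke→J1  (C1 outputs effort q/C1)
bond 0 stroke→J2  (closing 1-jn rule on J1)
bond 2 stroke→I1  (J2 effort already set via bond 0)
bond 3 stroke→R1  (0-jn J2 has e-setter on 0)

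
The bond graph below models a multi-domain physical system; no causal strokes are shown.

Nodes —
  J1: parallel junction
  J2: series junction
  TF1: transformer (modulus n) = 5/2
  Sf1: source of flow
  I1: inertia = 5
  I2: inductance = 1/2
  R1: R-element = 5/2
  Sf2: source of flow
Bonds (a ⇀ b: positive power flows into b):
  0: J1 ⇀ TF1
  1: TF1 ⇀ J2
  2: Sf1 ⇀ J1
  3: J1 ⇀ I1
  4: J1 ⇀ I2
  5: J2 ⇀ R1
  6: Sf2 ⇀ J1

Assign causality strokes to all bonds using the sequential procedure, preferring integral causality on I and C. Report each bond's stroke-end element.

bond 2 →Sf1  (Sf1 (Sf) sets flow on bond)
bond 6 →Sf2  (Sf2: flow source, stroke at near end)
bond 3 →I1  (I1 integral (f out))
bond 4 →I2  (I2: I, integral causality)
bond 0 →J1  (closing 0-jn rule on J1)
bond 1 →TF1  (through TF1, causality passes straight; one stroke at TF1)
bond 5 →J2  (common-f at J2 fixed by 1)

#0 →J1
#1 →TF1
#2 →Sf1
#3 →I1
#4 →I2
#5 →J2
#6 →Sf2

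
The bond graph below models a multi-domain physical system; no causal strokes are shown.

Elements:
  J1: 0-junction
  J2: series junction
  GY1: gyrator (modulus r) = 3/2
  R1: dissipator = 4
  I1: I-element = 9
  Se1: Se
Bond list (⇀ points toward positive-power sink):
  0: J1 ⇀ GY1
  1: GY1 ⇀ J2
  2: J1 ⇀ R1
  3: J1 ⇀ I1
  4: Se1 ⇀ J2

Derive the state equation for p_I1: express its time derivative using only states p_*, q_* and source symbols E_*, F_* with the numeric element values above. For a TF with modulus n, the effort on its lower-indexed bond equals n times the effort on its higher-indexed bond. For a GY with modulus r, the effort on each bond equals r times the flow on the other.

dp_I1/dt = 8*E_Se1/3 - 4*p_I1/9

β4 |J2  (Se1 (Se) sets effort on bond)
β1 |GY1  (closing 1-jn rule on J2)
β0 |GY1  (GY GY1: same side as bond 1)
β3 |I1  (I1: I, integral causality)
β2 |J1  (closing 0-jn rule on J1)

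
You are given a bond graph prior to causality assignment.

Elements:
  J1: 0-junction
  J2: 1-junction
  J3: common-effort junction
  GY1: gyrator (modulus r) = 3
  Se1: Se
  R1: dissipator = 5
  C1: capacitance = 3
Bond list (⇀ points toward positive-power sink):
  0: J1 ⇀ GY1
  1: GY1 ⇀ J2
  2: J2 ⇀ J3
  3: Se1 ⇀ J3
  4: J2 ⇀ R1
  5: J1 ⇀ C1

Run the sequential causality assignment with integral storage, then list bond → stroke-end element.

bond 3 stroke→J3  (Se1: effort source, stroke at far end)
bond 2 stroke→J2  (J3 effort already set via bond 3)
bond 5 stroke→J1  (C1 integral (e out))
bond 0 stroke→GY1  (common-e at J1 fixed by 5)
bond 1 stroke→GY1  (GY1 both-in/both-out from 0)
bond 4 stroke→J2  (J2: bond 1 brought flow, rest push out)

b0 →GY1
b1 →GY1
b2 →J2
b3 →J3
b4 →J2
b5 →J1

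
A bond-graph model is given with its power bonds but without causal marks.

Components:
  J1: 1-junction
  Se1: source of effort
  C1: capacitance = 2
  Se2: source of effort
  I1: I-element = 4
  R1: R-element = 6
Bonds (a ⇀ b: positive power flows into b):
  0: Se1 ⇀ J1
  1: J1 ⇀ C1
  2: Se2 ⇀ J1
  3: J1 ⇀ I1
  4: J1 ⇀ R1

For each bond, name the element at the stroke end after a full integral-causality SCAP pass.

#0 →J1
#1 →J1
#2 →J1
#3 →I1
#4 →J1

β0 stroke→J1  (Se1 fixes effort; stroke away)
β2 stroke→J1  (source Se2 imposes e)
β1 stroke→J1  (C1: C, integral causality)
β3 stroke→I1  (I1 integral (f out))
β4 stroke→J1  (1-jn J1 has f-setter on 3)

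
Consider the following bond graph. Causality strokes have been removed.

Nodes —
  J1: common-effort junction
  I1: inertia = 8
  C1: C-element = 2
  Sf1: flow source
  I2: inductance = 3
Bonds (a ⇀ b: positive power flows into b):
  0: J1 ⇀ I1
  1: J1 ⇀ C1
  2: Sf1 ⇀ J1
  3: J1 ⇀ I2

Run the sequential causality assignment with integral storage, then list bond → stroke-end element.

b0 |I1
b1 |J1
b2 |Sf1
b3 |I2

β2 stroke→Sf1  (Sf1 (Sf) sets flow on bond)
β0 stroke→I1  (prefer integral on I1)
β1 stroke→J1  (C1 outputs effort q/C1)
β3 stroke→I2  (common-e at J1 fixed by 1)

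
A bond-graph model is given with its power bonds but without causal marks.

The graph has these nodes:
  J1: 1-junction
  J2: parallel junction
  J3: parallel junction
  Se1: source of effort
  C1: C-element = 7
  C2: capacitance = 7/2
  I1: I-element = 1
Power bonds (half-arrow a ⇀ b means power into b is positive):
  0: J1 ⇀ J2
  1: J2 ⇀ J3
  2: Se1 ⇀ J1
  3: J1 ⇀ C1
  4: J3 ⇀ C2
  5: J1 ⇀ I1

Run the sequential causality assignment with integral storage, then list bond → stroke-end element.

#2 stroke at J1  (Se1: effort source, stroke at far end)
#3 stroke at J1  (C1 outputs effort q/C1)
#4 stroke at J3  (C2: C, integral causality)
#1 stroke at J2  (J3 effort already set via bond 4)
#0 stroke at J1  (J2: bond 1 brought effort, rest push out)
#5 stroke at I1  (J1: last free bond brings flow in)

β0 |J1
β1 |J2
β2 |J1
β3 |J1
β4 |J3
β5 |I1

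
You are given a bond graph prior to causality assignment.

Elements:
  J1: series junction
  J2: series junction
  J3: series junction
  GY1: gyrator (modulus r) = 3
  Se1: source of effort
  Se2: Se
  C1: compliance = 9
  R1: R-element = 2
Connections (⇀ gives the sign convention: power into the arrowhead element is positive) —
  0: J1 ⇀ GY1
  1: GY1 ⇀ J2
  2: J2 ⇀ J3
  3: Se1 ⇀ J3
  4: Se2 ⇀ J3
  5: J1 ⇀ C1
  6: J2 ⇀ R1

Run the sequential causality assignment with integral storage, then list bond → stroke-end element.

#0 stroke at GY1
#1 stroke at GY1
#2 stroke at J2
#3 stroke at J3
#4 stroke at J3
#5 stroke at J1
#6 stroke at J2

bond 3 |J3  (source Se1 imposes e)
bond 4 |J3  (Se2 fixes effort; stroke away)
bond 2 |J2  (J3 needs exactly one f-in)
bond 5 |J1  (prefer integral on C1)
bond 0 |GY1  (closing 1-jn rule on J1)
bond 1 |GY1  (GY GY1: same side as bond 0)
bond 6 |J2  (J2 flow already set via bond 1)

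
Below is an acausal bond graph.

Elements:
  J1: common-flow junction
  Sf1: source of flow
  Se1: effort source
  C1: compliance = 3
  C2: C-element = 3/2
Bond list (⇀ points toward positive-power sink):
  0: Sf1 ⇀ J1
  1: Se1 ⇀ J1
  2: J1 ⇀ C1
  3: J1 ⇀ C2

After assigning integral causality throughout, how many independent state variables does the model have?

2  (C1, C2 all integral)

b0 |Sf1  (Sf1: flow source, stroke at near end)
b1 |J1  (Se1 (Se) sets effort on bond)
b2 |J1  (J1: bond 0 brought flow, rest push out)
b3 |J1  (1-jn J1 has f-setter on 0)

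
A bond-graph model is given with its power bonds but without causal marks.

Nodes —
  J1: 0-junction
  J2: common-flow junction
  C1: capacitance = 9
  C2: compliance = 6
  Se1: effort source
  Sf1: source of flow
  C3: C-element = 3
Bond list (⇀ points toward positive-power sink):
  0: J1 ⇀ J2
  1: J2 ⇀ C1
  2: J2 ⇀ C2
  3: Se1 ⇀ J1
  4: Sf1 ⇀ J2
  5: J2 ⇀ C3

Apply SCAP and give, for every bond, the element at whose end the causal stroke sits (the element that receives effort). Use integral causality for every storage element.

β3 |J1  (Se1: effort source, stroke at far end)
β4 |Sf1  (source Sf1 imposes f)
β0 |J2  (J1: bond 3 brought effort, rest push out)
β1 |J2  (common-f at J2 fixed by 4)
β2 |J2  (common-f at J2 fixed by 4)
β5 |J2  (J2 flow already set via bond 4)

#0 stroke→J2
#1 stroke→J2
#2 stroke→J2
#3 stroke→J1
#4 stroke→Sf1
#5 stroke→J2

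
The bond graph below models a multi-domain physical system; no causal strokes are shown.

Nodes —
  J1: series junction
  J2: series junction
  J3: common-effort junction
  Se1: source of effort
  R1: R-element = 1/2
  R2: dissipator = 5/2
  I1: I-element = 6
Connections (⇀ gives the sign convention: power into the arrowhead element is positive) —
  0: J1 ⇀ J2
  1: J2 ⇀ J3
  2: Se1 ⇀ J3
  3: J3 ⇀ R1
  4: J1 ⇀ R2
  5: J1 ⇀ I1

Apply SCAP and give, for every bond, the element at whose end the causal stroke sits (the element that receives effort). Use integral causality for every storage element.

#2 →J3  (Se1: effort source, stroke at far end)
#1 →J2  (J3: bond 2 brought effort, rest push out)
#3 →R1  (J3: bond 2 brought effort, rest push out)
#0 →J1  (only one flow-in slot at J2)
#5 →I1  (I1 outputs flow p/I1)
#4 →J1  (J1: bond 5 brought flow, rest push out)

bond 0 stroke at J1
bond 1 stroke at J2
bond 2 stroke at J3
bond 3 stroke at R1
bond 4 stroke at J1
bond 5 stroke at I1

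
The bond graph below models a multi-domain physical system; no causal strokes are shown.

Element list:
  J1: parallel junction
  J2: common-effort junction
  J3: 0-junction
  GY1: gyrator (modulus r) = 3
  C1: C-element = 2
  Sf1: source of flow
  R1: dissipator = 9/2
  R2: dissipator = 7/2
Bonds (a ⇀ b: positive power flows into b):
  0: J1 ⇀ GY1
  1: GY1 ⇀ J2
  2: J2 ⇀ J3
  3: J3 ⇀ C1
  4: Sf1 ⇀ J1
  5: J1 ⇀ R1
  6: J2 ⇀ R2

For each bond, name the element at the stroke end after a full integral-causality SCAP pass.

#0 →GY1
#1 →GY1
#2 →J2
#3 →J3
#4 →Sf1
#5 →J1
#6 →R2

#4 stroke at Sf1  (Sf1 fixes flow; stroke at Sf1)
#3 stroke at J3  (C1 integral (e out))
#2 stroke at J2  (J3: bond 3 brought effort, rest push out)
#1 stroke at GY1  (0-jn J2 has e-setter on 2)
#6 stroke at R2  (common-e at J2 fixed by 2)
#0 stroke at GY1  (GY GY1: same side as bond 1)
#5 stroke at J1  (J1: last free bond brings effort in)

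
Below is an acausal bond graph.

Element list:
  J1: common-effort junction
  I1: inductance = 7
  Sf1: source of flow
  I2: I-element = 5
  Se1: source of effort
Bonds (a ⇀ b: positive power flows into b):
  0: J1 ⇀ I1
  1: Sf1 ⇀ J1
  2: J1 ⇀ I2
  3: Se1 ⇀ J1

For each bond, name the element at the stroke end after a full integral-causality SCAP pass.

b0 stroke→I1
b1 stroke→Sf1
b2 stroke→I2
b3 stroke→J1

b1 →Sf1  (Sf1 fixes flow; stroke at Sf1)
b3 →J1  (Se1 (Se) sets effort on bond)
b0 →I1  (J1 effort already set via bond 3)
b2 →I2  (J1 effort already set via bond 3)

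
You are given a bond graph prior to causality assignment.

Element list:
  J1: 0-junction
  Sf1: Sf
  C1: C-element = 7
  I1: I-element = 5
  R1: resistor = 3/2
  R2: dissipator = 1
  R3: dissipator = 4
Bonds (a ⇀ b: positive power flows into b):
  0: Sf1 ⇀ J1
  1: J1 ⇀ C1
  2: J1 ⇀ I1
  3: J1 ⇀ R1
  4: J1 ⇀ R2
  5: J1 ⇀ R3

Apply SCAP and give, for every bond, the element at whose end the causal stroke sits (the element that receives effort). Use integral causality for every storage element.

b0 →Sf1  (Sf1 fixes flow; stroke at Sf1)
b1 →J1  (C1 integral (e out))
b2 →I1  (0-jn J1 has e-setter on 1)
b3 →R1  (0-jn J1 has e-setter on 1)
b4 →R2  (J1: bond 1 brought effort, rest push out)
b5 →R3  (0-jn J1 has e-setter on 1)

β0 |Sf1
β1 |J1
β2 |I1
β3 |R1
β4 |R2
β5 |R3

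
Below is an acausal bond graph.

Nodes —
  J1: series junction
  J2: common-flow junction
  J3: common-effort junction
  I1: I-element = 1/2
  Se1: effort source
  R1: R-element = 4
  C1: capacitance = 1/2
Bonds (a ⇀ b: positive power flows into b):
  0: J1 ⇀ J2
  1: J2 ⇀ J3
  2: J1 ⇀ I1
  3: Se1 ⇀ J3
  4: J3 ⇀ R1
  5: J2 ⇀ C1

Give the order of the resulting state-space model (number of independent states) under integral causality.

2  (C1, I1 all integral)

β3 stroke→J3  (source Se1 imposes e)
β1 stroke→J2  (J3: bond 3 brought effort, rest push out)
β4 stroke→R1  (J3: bond 3 brought effort, rest push out)
β2 stroke→I1  (prefer integral on I1)
β0 stroke→J1  (common-f at J1 fixed by 2)
β5 stroke→J2  (common-f at J2 fixed by 0)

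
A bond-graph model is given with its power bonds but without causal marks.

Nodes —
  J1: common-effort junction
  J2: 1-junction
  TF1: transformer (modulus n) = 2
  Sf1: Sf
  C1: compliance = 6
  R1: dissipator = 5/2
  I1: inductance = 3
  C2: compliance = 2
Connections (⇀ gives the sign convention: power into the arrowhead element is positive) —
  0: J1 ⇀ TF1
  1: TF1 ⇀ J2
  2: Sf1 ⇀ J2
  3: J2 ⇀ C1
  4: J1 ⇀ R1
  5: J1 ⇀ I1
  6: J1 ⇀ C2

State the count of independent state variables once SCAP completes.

3  (C1, C2, I1 all integral)

b2 →Sf1  (Sf1: flow source, stroke at near end)
b1 →J2  (1-jn J2 has f-setter on 2)
b3 →J2  (common-f at J2 fixed by 2)
b0 →TF1  (TF TF1: opposite of bond 1)
b5 →I1  (I1 outputs flow p/I1)
b6 →J1  (C2: C, integral causality)
b4 →R1  (J1: bond 6 brought effort, rest push out)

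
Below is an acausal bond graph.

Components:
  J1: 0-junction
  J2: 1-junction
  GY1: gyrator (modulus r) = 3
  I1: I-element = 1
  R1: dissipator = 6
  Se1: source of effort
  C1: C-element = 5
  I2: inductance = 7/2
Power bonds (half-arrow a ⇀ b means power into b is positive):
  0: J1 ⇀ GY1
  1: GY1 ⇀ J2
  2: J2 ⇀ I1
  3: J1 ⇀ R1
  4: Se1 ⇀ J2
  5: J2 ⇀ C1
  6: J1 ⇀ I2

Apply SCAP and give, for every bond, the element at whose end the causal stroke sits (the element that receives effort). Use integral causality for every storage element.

β4 stroke at J2  (Se1: effort source, stroke at far end)
β2 stroke at I1  (I1 integral (f out))
β1 stroke at J2  (J2: bond 2 brought flow, rest push out)
β5 stroke at J2  (common-f at J2 fixed by 2)
β0 stroke at J1  (GY GY1: same side as bond 1)
β3 stroke at R1  (0-jn J1 has e-setter on 0)
β6 stroke at I2  (J1: bond 0 brought effort, rest push out)

β0 stroke→J1
β1 stroke→J2
β2 stroke→I1
β3 stroke→R1
β4 stroke→J2
β5 stroke→J2
β6 stroke→I2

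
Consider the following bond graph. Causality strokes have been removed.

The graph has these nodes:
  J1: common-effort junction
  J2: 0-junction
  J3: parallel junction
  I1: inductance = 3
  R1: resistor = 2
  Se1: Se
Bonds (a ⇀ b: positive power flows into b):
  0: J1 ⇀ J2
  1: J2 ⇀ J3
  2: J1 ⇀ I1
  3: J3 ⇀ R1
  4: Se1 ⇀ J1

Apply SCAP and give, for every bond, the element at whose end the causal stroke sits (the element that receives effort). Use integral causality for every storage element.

#4 stroke→J1  (Se1 fixes effort; stroke away)
#0 stroke→J2  (J1: bond 4 brought effort, rest push out)
#2 stroke→I1  (common-e at J1 fixed by 4)
#1 stroke→J3  (common-e at J2 fixed by 0)
#3 stroke→R1  (common-e at J3 fixed by 1)

bond 0 stroke→J2
bond 1 stroke→J3
bond 2 stroke→I1
bond 3 stroke→R1
bond 4 stroke→J1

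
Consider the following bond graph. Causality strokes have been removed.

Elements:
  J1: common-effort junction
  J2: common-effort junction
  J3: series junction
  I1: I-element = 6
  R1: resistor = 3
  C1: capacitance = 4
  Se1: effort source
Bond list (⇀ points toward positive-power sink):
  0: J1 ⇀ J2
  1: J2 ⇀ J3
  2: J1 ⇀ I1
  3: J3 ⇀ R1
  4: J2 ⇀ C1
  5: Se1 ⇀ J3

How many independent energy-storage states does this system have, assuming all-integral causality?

#5 stroke at J3  (Se1 fixes effort; stroke away)
#2 stroke at I1  (I1: I, integral causality)
#0 stroke at J1  (only one effort-in slot at J1)
#4 stroke at J2  (C1 outputs effort q/C1)
#1 stroke at J3  (0-jn J2 has e-setter on 4)
#3 stroke at R1  (only one flow-in slot at J3)

2  (C1, I1 all integral)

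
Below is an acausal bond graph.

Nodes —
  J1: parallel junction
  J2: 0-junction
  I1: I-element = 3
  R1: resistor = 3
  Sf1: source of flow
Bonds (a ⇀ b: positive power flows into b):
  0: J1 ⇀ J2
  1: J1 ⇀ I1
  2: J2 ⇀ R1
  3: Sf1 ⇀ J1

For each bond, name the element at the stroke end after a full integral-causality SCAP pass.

b3 |Sf1  (source Sf1 imposes f)
b1 |I1  (I1: I, integral causality)
b0 |J1  (J1: last free bond brings effort in)
b2 |J2  (closing 0-jn rule on J2)

bond 0 →J1
bond 1 →I1
bond 2 →J2
bond 3 →Sf1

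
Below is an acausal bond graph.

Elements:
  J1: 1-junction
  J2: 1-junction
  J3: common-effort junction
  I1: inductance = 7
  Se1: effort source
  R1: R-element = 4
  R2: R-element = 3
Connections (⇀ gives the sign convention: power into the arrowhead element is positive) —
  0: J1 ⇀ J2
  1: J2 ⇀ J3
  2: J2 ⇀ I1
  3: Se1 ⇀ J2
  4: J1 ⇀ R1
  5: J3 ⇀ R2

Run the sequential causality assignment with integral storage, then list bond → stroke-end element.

#0 |J2
#1 |J2
#2 |I1
#3 |J2
#4 |J1
#5 |J3

β3 |J2  (Se1: effort source, stroke at far end)
β2 |I1  (I1 outputs flow p/I1)
β0 |J2  (J2: bond 2 brought flow, rest push out)
β1 |J2  (1-jn J2 has f-setter on 2)
β5 |J3  (J3 needs exactly one e-in)
β4 |J1  (1-jn J1 has f-setter on 0)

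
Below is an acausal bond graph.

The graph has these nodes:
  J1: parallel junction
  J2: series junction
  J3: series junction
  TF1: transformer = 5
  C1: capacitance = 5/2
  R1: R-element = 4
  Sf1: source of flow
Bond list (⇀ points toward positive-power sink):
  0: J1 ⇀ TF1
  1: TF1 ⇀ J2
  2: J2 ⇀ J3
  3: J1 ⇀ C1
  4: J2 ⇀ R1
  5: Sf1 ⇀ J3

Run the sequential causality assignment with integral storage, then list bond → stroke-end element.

β0 stroke→TF1
β1 stroke→J2
β2 stroke→J3
β3 stroke→J1
β4 stroke→J2
β5 stroke→Sf1

#5 stroke at Sf1  (Sf1 (Sf) sets flow on bond)
#2 stroke at J3  (J3 flow already set via bond 5)
#1 stroke at J2  (1-jn J2 has f-setter on 2)
#4 stroke at J2  (J2: bond 2 brought flow, rest push out)
#0 stroke at TF1  (TF1: transformer flips bond 1)
#3 stroke at J1  (only one effort-in slot at J1)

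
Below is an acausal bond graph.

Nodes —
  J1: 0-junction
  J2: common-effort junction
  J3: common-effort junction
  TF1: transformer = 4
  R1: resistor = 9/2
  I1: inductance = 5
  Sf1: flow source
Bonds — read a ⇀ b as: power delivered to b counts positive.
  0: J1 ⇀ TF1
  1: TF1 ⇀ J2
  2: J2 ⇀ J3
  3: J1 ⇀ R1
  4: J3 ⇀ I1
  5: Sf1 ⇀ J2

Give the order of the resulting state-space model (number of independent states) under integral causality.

1  (I1 all integral)

β5 |Sf1  (Sf1 (Sf) sets flow on bond)
β4 |I1  (I1 integral (f out))
β2 |J3  (only one effort-in slot at J3)
β1 |J2  (only one effort-in slot at J2)
β0 |TF1  (TF1: transformer flips bond 1)
β3 |J1  (J1: last free bond brings effort in)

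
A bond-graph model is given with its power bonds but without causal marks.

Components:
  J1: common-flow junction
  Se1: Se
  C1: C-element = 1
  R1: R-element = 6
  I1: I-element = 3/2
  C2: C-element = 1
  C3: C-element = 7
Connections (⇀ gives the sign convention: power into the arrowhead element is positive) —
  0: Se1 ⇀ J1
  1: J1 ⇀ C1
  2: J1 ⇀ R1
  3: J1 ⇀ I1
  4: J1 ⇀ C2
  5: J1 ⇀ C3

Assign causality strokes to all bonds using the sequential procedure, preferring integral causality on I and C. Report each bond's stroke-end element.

bond 0 |J1  (source Se1 imposes e)
bond 1 |J1  (C1: C, integral causality)
bond 3 |I1  (I1 integral (f out))
bond 2 |J1  (J1 flow already set via bond 3)
bond 4 |J1  (J1 flow already set via bond 3)
bond 5 |J1  (J1 flow already set via bond 3)

b0 stroke at J1
b1 stroke at J1
b2 stroke at J1
b3 stroke at I1
b4 stroke at J1
b5 stroke at J1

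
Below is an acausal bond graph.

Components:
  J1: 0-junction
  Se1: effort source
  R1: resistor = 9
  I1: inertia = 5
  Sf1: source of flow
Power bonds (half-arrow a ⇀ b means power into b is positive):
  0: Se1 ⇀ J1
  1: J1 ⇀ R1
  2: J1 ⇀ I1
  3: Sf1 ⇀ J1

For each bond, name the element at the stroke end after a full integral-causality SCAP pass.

#0 |J1
#1 |R1
#2 |I1
#3 |Sf1

bond 0 →J1  (source Se1 imposes e)
bond 3 →Sf1  (source Sf1 imposes f)
bond 1 →R1  (common-e at J1 fixed by 0)
bond 2 →I1  (J1: bond 0 brought effort, rest push out)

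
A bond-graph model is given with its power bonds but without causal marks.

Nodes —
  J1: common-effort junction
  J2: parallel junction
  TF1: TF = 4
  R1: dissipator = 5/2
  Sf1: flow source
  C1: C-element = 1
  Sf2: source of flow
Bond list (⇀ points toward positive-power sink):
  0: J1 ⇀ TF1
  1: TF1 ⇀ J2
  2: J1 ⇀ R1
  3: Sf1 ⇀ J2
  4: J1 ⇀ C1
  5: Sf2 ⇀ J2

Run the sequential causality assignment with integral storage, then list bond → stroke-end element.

#0 stroke→TF1
#1 stroke→J2
#2 stroke→R1
#3 stroke→Sf1
#4 stroke→J1
#5 stroke→Sf2

#3 |Sf1  (source Sf1 imposes f)
#5 |Sf2  (Sf2 fixes flow; stroke at Sf2)
#1 |J2  (J2: last free bond brings effort in)
#0 |TF1  (through TF1, causality passes straight; one stroke at TF1)
#4 |J1  (C1 integral (e out))
#2 |R1  (J1 effort already set via bond 4)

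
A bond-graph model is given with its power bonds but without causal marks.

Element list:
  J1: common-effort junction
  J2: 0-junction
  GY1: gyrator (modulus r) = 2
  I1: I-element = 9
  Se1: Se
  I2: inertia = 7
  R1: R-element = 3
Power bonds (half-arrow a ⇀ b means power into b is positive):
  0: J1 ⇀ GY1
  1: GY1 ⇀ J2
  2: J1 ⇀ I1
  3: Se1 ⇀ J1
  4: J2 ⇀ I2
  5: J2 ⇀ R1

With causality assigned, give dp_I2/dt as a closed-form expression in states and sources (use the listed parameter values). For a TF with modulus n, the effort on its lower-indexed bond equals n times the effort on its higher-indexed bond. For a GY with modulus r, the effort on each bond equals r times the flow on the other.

β3 stroke→J1  (Se1 fixes effort; stroke away)
β0 stroke→GY1  (common-e at J1 fixed by 3)
β2 stroke→I1  (J1: bond 3 brought effort, rest push out)
β1 stroke→GY1  (through GY1, causality inverts; strokes same side of GY1)
β4 stroke→I2  (I2 integral (f out))
β5 stroke→J2  (closing 0-jn rule on J2)

dp_I2/dt = 3*E_Se1/2 - 3*p_I2/7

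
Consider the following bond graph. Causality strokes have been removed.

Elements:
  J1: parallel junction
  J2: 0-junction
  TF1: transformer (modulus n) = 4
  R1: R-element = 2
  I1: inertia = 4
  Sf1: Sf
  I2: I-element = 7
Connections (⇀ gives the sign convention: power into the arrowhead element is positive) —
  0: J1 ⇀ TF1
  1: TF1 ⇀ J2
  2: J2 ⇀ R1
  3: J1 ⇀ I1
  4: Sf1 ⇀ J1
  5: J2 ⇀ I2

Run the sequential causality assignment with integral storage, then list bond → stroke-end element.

#4 stroke at Sf1  (Sf1: flow source, stroke at near end)
#3 stroke at I1  (I1: I, integral causality)
#0 stroke at J1  (only one effort-in slot at J1)
#1 stroke at TF1  (TF1 one-in-one-out from 0)
#5 stroke at I2  (I2 integral (f out))
#2 stroke at J2  (closing 0-jn rule on J2)

β0 stroke→J1
β1 stroke→TF1
β2 stroke→J2
β3 stroke→I1
β4 stroke→Sf1
β5 stroke→I2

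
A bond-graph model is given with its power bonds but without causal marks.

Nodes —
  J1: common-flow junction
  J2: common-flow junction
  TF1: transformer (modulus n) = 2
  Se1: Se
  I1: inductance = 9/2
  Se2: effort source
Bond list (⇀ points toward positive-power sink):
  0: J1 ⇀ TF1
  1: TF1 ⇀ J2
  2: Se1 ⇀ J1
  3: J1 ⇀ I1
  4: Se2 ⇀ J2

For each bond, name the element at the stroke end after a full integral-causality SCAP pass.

#0 stroke→J1
#1 stroke→TF1
#2 stroke→J1
#3 stroke→I1
#4 stroke→J2

β2 |J1  (Se1 (Se) sets effort on bond)
β4 |J2  (Se2 fixes effort; stroke away)
β1 |TF1  (closing 1-jn rule on J2)
β0 |J1  (TF1: transformer flips bond 1)
β3 |I1  (closing 1-jn rule on J1)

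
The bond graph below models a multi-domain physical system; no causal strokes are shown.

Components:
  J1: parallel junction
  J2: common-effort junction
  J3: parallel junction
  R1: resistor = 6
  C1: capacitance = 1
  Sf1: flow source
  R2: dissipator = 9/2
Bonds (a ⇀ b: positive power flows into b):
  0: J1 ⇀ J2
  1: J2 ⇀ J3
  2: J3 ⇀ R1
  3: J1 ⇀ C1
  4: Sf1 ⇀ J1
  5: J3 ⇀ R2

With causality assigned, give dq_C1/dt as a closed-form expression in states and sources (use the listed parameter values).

dq_C1/dt = F_Sf1 - 7*q_C1/18

#4 stroke at Sf1  (Sf1 (Sf) sets flow on bond)
#3 stroke at J1  (prefer integral on C1)
#0 stroke at J2  (J1 effort already set via bond 3)
#1 stroke at J3  (J2: bond 0 brought effort, rest push out)
#2 stroke at R1  (0-jn J3 has e-setter on 1)
#5 stroke at R2  (J3 effort already set via bond 1)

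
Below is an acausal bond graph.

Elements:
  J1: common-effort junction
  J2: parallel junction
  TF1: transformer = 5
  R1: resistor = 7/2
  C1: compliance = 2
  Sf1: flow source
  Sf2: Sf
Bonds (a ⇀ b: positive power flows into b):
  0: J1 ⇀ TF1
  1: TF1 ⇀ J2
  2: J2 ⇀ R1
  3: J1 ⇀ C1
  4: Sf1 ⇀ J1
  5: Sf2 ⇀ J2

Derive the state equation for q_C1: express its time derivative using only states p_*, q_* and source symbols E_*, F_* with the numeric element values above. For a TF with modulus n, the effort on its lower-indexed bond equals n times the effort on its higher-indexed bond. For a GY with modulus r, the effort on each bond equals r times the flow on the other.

#4 |Sf1  (source Sf1 imposes f)
#5 |Sf2  (Sf2 fixes flow; stroke at Sf2)
#3 |J1  (C1: C, integral causality)
#0 |TF1  (0-jn J1 has e-setter on 3)
#1 |J2  (through TF1, causality passes straight; one stroke at TF1)
#2 |R1  (J2 effort already set via bond 1)

dq_C1/dt = F_Sf1 + F_Sf2/5 - q_C1/175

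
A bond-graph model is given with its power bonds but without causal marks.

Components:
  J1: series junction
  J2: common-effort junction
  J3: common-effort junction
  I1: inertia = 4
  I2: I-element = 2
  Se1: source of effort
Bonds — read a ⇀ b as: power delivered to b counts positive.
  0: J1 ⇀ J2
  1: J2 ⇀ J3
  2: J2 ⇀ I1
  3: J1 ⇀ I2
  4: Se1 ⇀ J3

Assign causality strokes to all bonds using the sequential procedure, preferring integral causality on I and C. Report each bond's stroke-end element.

β0 |J1
β1 |J2
β2 |I1
β3 |I2
β4 |J3

bond 4 |J3  (Se1 fixes effort; stroke away)
bond 1 |J2  (J3 effort already set via bond 4)
bond 0 |J1  (0-jn J2 has e-setter on 1)
bond 2 |I1  (common-e at J2 fixed by 1)
bond 3 |I2  (only one flow-in slot at J1)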